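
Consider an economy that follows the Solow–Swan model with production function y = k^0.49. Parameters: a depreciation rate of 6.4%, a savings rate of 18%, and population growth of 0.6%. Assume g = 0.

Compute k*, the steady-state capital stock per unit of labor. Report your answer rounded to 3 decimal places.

k* = 6.372

Steady state requires s·f(k) = (n + δ)·k, i.e. s·k^α = (n + δ)·k.
Dividing both sides by k: k^(1−α) = s / (n + δ).
k^0.51 = 0.18 / (0.006 + 0.064) = 0.18 / 0.070 = 2.5714
k* = 2.5714^(1/0.51) ≈ 6.3717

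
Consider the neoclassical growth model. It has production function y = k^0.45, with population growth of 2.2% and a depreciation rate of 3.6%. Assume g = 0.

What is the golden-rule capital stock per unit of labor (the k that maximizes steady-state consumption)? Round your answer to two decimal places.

k_gold ≈ 41.48

The golden rule sets f'(k) = n + δ, i.e. α·k^(α−1) = n + δ.
So k^(1−α) = α / (n + δ) = 0.45 / 0.058 = 7.7586.
k_gold = 7.7586^(1/0.55) ≈ 41.4751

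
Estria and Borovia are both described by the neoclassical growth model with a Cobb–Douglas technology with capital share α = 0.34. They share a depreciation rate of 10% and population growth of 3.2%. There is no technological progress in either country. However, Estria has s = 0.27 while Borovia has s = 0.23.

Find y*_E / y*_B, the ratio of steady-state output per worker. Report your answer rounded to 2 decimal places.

ratio ≈ 1.09

Steady-state y* = [s/(n + δ)]^(α/(1−α)), so the ratio is [ (s_E/(n + δ)_E) / (s_B/(n + δ)_B) ]^0.5152.
s_E/(n + δ)_E = 0.27/0.132 = 2.0455; s_B/(n + δ)_B = 0.23/0.132 = 1.7424.
Ratio = (2.0455/1.7424)^0.5152 = 1.1740^0.5152 ≈ 1.0862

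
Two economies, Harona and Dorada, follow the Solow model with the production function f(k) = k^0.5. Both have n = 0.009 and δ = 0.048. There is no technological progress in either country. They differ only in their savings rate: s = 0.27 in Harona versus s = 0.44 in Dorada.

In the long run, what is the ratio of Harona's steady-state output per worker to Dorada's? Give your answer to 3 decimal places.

y*_H / y*_D ≈ 0.614

Steady-state y* = [s/(n + δ)]^(α/(1−α)), so the ratio is [ (s_H/(n + δ)_H) / (s_D/(n + δ)_D) ]^1.
s_H/(n + δ)_H = 0.27/0.057 = 4.7368; s_D/(n + δ)_D = 0.44/0.057 = 7.7193.
Ratio = (4.7368/7.7193)^1 = 0.6136^1 ≈ 0.6136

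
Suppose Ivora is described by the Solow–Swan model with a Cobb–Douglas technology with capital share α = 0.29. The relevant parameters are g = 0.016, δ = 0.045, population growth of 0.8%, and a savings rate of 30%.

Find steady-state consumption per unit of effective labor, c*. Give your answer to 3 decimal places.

c* = 1.276

In steady state, investment equals break-even investment: s·k^α = (n + g + δ)·k.
Dividing both sides by k: k^(1−α) = s / (n + g + δ).
k^0.71 = 0.30 / (0.008 + 0.016 + 0.045) = 0.30 / 0.069 = 4.3478
k* = 4.3478^(1/0.71) ≈ 7.9245
y* = (k*)^α = 7.9245^0.29 ≈ 1.8226
c* = (1 − s)·y* = (1 − 0.30) × 1.8226 ≈ 1.2758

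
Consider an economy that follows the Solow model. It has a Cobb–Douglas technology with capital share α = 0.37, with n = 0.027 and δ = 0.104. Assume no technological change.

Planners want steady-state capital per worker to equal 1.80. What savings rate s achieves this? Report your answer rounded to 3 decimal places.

s ≈ 0.190

At the steady state, Δk = 0, so s·k^α = (n + δ)·k.
So s / (n + δ) = (k*)^(1−α) = 1.80^0.63 = 1.4482.
Therefore s = 1.4482 × (n + δ) = 1.4482 × 0.131 = 0.1897.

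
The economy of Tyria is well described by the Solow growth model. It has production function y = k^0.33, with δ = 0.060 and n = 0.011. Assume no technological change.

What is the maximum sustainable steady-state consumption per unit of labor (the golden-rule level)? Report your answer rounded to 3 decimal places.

At the golden rule, f'(k) = n + δ, so α·k^(α−1) = n + δ and k_gold = (α/(n + δ))^(1/(1−α)).
k_gold = (0.33/0.071)^(1/0.67) = 4.6479^1.4925 ≈ 9.9056
c_gold = f(k_gold) − (n + δ)·k_gold = 2.1313 − 0.071×9.9056 ≈ 1.4280

c_gold ≈ 1.428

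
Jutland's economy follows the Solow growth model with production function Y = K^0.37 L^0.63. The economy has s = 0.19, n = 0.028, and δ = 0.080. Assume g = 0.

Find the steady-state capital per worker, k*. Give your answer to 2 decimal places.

k* ≈ 2.45

At the steady state, Δk = 0, so s·k^α = (n + δ)·k.
Rearranging, k^(1−α) = s / (n + δ).
k^0.63 = 0.19 / (0.028 + 0.080) = 0.19 / 0.108 = 1.7593
k* = 1.7593^(1/0.63) ≈ 2.4515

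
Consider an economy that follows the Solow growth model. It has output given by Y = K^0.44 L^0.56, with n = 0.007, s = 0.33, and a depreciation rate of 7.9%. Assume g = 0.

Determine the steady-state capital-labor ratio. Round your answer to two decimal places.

In steady state, investment equals break-even investment: s·k^α = (n + δ)·k.
Dividing both sides by k: k^(1−α) = s / (n + δ).
k^0.56 = 0.33 / (0.007 + 0.079) = 0.33 / 0.086 = 3.8372
k* = 3.8372^(1/0.56) ≈ 11.0378

k* = 11.04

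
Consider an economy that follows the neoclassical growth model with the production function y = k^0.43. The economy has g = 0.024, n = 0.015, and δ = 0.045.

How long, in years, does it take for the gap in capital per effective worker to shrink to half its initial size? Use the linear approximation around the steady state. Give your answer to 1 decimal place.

half-life ≈ 14.5 years

Near the steady state the convergence rate is λ = (1 − α)(n + g + δ).
λ = (1 − 0.43) × 0.084 = 0.57 × 0.084 = 0.04788
Half-life = ln 2 / λ = 0.6931 / 0.04788 ≈ 14.48 years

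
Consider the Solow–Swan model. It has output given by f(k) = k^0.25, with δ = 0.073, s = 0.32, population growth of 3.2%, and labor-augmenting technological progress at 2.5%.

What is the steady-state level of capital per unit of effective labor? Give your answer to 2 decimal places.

k* = 3.32

At the steady state, Δk = 0, so s·k^α = (n + g + δ)·k.
Rearranging, k^(1−α) = s / (n + g + δ).
k^0.75 = 0.32 / (0.032 + 0.025 + 0.073) = 0.32 / 0.130 = 2.4615
k* = 2.4615^(1/0.75) ≈ 3.3235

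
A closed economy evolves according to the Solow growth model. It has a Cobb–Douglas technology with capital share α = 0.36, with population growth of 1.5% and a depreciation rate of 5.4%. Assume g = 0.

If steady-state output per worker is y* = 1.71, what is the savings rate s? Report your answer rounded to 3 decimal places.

Steady state requires s·f(k) = (n + δ)·k, i.e. s·k^α = (n + δ)·k.
Since y* = [s/(n + δ)]^(α/(1−α)), we have s/(n + δ) = (y*)^((1−α)/α) = 1.71^1.7778 = 2.5955.
Therefore s = 2.5955 × (n + δ) = 2.5955 × 0.069 = 0.1791.

s ≈ 0.179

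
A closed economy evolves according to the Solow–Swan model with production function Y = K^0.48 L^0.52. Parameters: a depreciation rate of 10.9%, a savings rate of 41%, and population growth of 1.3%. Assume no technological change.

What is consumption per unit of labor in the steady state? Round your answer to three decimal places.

c* ≈ 1.806

In steady state, investment equals break-even investment: s·k^α = (n + δ)·k.
Dividing both sides by k: k^(1−α) = s / (n + δ).
k^0.52 = 0.41 / (0.013 + 0.109) = 0.41 / 0.122 = 3.3607
k* = 3.3607^(1/0.52) ≈ 10.2888
y* = (k*)^α = 10.2888^0.48 ≈ 3.0615
c* = (1 − s)·y* = (1 − 0.41) × 3.0615 ≈ 1.8063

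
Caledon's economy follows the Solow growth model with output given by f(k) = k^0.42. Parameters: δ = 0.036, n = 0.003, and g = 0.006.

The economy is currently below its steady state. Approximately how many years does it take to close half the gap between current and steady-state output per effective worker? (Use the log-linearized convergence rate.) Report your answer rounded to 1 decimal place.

Near the steady state the convergence rate is λ = (1 − α)(n + g + δ).
λ = (1 − 0.42) × 0.045 = 0.58 × 0.045 = 0.0261
Half-life = ln 2 / λ = 0.6931 / 0.0261 ≈ 26.56 years

about 26.6 years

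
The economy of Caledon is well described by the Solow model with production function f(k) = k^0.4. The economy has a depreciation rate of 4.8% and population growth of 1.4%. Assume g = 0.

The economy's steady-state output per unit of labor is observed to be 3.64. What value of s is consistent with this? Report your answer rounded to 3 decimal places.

At the steady state, Δk = 0, so s·k^α = (n + δ)·k.
Since y* = [s/(n + δ)]^(α/(1−α)), we have s/(n + δ) = (y*)^((1−α)/α) = 3.64^1.5 = 6.9447.
Therefore s = 6.9447 × (n + δ) = 6.9447 × 0.062 = 0.4306.

s ≈ 0.431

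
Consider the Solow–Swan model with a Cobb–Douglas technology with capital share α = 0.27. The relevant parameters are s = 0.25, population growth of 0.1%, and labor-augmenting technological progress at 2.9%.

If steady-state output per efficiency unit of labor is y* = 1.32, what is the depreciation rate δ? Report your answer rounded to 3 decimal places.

δ ≈ 0.088

Steady state requires s·f(k) = (n + g + δ)·k, i.e. s·k^α = (n + g + δ)·k.
Since y* = [s/(n + g + δ)]^(α/(1−α)), we have s/(n + g + δ) = (y*)^((1−α)/α) = 1.32^2.7037 = 2.1183.
Therefore n + g + δ = s / 2.1183 = 0.25 / 2.1183 = 0.1180, so δ = 0.1180 − 0.030 = 0.0880.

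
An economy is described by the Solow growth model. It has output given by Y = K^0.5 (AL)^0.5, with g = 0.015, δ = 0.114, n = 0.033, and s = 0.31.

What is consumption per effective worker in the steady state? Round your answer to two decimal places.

At the steady state, Δk = 0, so s·k^α = (n + g + δ)·k.
Dividing both sides by k: k^(1−α) = s / (n + g + δ).
k^0.5 = 0.31 / (0.033 + 0.015 + 0.114) = 0.31 / 0.162 = 1.9136
k* = 1.9136^(1/0.5) ≈ 3.6619
y* = (k*)^α = 3.6619^0.5 ≈ 1.9136
c* = (1 − s)·y* = (1 − 0.31) × 1.9136 ≈ 1.3204

c* ≈ 1.32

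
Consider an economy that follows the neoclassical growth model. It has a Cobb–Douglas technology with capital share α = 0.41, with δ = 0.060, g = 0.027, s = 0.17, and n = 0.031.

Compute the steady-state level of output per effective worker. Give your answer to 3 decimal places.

y* ≈ 1.289

Steady state requires s·f(k) = (n + g + δ)·k, i.e. s·k^α = (n + g + δ)·k.
Rearranging, k^(1−α) = s / (n + g + δ).
k^0.59 = 0.17 / (0.031 + 0.027 + 0.060) = 0.17 / 0.118 = 1.4407
k* = 1.4407^(1/0.59) ≈ 1.8568
y* = (k*)^α = 1.8568^0.41 ≈ 1.2888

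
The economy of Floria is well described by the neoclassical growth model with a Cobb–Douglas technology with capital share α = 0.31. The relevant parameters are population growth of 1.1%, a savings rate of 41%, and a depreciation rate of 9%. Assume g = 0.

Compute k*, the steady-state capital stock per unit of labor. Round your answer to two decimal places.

k* = 7.62

In steady state, investment equals break-even investment: s·k^α = (n + δ)·k.
Rearranging, k^(1−α) = s / (n + δ).
k^0.69 = 0.41 / (0.011 + 0.090) = 0.41 / 0.101 = 4.0594
k* = 4.0594^(1/0.69) ≈ 7.6178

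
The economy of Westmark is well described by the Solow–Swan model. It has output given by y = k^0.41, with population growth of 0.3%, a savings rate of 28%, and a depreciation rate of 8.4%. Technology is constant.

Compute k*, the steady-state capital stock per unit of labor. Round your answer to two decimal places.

k* = 7.25

At the steady state, Δk = 0, so s·k^α = (n + δ)·k.
Dividing both sides by k: k^(1−α) = s / (n + δ).
k^0.59 = 0.28 / (0.003 + 0.084) = 0.28 / 0.087 = 3.2184
k* = 3.2184^(1/0.59) ≈ 7.2511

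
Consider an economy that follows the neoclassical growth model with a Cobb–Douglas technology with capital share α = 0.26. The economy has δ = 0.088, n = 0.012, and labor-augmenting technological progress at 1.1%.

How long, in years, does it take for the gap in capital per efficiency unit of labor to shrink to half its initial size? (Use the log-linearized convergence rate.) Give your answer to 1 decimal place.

t_½ ≈ 8.4 years

Near the steady state the convergence rate is λ = (1 − α)(n + g + δ).
λ = (1 − 0.26) × 0.111 = 0.74 × 0.111 = 0.08214
Half-life = ln 2 / λ = 0.6931 / 0.08214 ≈ 8.44 years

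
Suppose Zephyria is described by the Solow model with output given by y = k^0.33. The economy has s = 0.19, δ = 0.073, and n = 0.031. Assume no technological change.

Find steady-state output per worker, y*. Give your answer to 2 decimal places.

In steady state, investment equals break-even investment: s·k^α = (n + δ)·k.
Dividing both sides by k: k^(1−α) = s / (n + δ).
k^0.67 = 0.19 / (0.031 + 0.073) = 0.19 / 0.104 = 1.8269
k* = 1.8269^(1/0.67) ≈ 2.4582
y* = (k*)^α = 2.4582^0.33 ≈ 1.3456

y* = 1.35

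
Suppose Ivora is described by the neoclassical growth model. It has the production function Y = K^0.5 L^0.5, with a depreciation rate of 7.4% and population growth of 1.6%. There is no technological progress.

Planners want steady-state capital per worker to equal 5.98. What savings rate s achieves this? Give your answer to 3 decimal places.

At the steady state, Δk = 0, so s·k^α = (n + δ)·k.
So s / (n + δ) = (k*)^(1−α) = 5.98^0.5 = 2.4454.
Therefore s = 2.4454 × (n + δ) = 2.4454 × 0.090 = 0.2201.

s ≈ 0.220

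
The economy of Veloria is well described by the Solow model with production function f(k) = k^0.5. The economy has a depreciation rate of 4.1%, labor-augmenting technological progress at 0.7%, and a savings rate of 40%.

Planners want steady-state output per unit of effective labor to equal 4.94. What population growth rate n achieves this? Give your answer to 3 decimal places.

At the steady state, Δk = 0, so s·k^α = (n + g + δ)·k.
Since y* = [s/(n + g + δ)]^(α/(1−α)), we have s/(n + g + δ) = (y*)^((1−α)/α) = 4.94^1 = 4.9400.
Therefore n + g + δ = s / 4.9400 = 0.40 / 4.9400 = 0.0810, so n = 0.0810 − 0.048 = 0.0330.

n ≈ 0.033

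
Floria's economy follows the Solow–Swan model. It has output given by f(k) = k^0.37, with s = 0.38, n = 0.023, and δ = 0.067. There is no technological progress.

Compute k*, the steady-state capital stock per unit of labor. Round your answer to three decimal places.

k* = 9.838

In steady state, investment equals break-even investment: s·k^α = (n + δ)·k.
Rearranging, k^(1−α) = s / (n + δ).
k^0.63 = 0.38 / (0.023 + 0.067) = 0.38 / 0.090 = 4.2222
k* = 4.2222^(1/0.63) ≈ 9.8383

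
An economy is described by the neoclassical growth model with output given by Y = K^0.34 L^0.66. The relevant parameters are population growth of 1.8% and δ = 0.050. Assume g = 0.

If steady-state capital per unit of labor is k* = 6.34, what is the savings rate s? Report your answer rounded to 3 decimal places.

s ≈ 0.230

In steady state, investment equals break-even investment: s·k^α = (n + δ)·k.
So s / (n + δ) = (k*)^(1−α) = 6.34^0.66 = 3.3836.
Therefore s = 3.3836 × (n + δ) = 3.3836 × 0.068 = 0.2301.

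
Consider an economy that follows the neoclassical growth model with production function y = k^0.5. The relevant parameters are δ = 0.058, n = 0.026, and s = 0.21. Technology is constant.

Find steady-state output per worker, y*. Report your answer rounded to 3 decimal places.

y* = 2.500

In steady state, investment equals break-even investment: s·k^α = (n + δ)·k.
Rearranging, k^(1−α) = s / (n + δ).
k^0.5 = 0.21 / (0.026 + 0.058) = 0.21 / 0.084 = 2.5000
k* = 2.5000^(1/0.5) ≈ 6.2500
y* = (k*)^α = 6.2500^0.5 ≈ 2.5000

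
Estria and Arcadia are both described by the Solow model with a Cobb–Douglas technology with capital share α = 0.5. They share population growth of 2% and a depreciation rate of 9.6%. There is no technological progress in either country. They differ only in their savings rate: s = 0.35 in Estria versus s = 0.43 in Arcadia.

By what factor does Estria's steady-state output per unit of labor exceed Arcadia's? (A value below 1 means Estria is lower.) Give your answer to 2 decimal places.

Steady-state y* = [s/(n + δ)]^(α/(1−α)), so the ratio is [ (s_E/(n + δ)_E) / (s_A/(n + δ)_A) ]^1.
s_E/(n + δ)_E = 0.35/0.116 = 3.0172; s_A/(n + δ)_A = 0.43/0.116 = 3.7069.
Ratio = (3.0172/3.7069)^1 = 0.8139^1 ≈ 0.8139

y*_E / y*_A ≈ 0.81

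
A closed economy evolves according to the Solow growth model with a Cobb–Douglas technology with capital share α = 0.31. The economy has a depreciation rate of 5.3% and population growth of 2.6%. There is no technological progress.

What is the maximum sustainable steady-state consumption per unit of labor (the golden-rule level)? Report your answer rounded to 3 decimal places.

At the golden rule, f'(k) = n + δ, so α·k^(α−1) = n + δ and k_gold = (α/(n + δ))^(1/(1−α)).
k_gold = (0.31/0.079)^(1/0.69) = 3.9241^1.4493 ≈ 7.2528
c_gold = f(k_gold) − (n + δ)·k_gold = 1.8482 − 0.079×7.2528 ≈ 1.2752

c_gold ≈ 1.275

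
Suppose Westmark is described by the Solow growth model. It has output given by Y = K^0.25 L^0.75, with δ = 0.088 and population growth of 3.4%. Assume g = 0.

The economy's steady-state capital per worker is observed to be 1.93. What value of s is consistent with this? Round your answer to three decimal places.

Steady state requires s·f(k) = (n + δ)·k, i.e. s·k^α = (n + δ)·k.
So s / (n + δ) = (k*)^(1−α) = 1.93^0.75 = 1.6374.
Therefore s = 1.6374 × (n + δ) = 1.6374 × 0.122 = 0.1998.

s ≈ 0.200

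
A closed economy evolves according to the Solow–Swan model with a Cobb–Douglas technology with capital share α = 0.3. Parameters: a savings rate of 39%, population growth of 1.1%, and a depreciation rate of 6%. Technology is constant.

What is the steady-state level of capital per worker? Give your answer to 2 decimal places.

At the steady state, Δk = 0, so s·k^α = (n + δ)·k.
Rearranging, k^(1−α) = s / (n + δ).
k^0.7 = 0.39 / (0.011 + 0.060) = 0.39 / 0.071 = 5.4930
k* = 5.4930^(1/0.7) ≈ 11.3991

k* ≈ 11.40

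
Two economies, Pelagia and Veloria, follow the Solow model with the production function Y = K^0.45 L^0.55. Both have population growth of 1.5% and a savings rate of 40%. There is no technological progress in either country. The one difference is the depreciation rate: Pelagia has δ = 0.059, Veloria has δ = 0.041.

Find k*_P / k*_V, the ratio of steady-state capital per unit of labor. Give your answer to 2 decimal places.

ratio ≈ 0.60

Steady-state k* = [s/(n + δ)]^(1/(1−α)), so the ratio is [ (s_P/(n + δ)_P) / (s_V/(n + δ)_V) ]^1.8182.
s_P/(n + δ)_P = 0.40/0.074 = 5.4054; s_V/(n + δ)_V = 0.40/0.056 = 7.1429.
Ratio = (5.4054/7.1429)^1.8182 = 0.7568^1.8182 ≈ 0.6025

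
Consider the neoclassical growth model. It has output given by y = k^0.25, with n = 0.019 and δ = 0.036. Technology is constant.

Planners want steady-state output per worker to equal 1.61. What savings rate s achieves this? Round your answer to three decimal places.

At the steady state, Δk = 0, so s·k^α = (n + δ)·k.
Since y* = [s/(n + δ)]^(α/(1−α)), we have s/(n + δ) = (y*)^((1−α)/α) = 1.61^3 = 4.1733.
Therefore s = 4.1733 × (n + δ) = 4.1733 × 0.055 = 0.2295.

s ≈ 0.230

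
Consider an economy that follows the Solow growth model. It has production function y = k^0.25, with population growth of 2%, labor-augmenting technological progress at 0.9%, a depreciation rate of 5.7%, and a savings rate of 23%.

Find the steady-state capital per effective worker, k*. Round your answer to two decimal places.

At the steady state, Δk = 0, so s·k^α = (n + g + δ)·k.
Dividing both sides by k: k^(1−α) = s / (n + g + δ).
k^0.75 = 0.23 / (0.020 + 0.009 + 0.057) = 0.23 / 0.086 = 2.6744
k* = 2.6744^(1/0.75) ≈ 3.7122

k* ≈ 3.71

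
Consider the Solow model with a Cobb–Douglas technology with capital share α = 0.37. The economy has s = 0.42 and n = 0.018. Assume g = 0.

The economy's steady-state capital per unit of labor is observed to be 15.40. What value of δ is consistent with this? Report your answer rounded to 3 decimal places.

δ ≈ 0.057

Steady state requires s·f(k) = (n + δ)·k, i.e. s·k^α = (n + δ)·k.
So s / (n + δ) = (k*)^(1−α) = 15.40^0.63 = 5.5994.
Therefore n + δ = s / 5.5994 = 0.42 / 5.5994 = 0.0750, so δ = 0.0750 − 0.018 = 0.0570.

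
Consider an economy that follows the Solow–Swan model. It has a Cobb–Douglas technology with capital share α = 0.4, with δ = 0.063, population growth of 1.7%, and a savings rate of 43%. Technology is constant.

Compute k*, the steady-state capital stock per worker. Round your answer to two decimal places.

At the steady state, Δk = 0, so s·k^α = (n + δ)·k.
Dividing both sides by k: k^(1−α) = s / (n + δ).
k^0.6 = 0.43 / (0.017 + 0.063) = 0.43 / 0.080 = 5.3750
k* = 5.3750^(1/0.6) ≈ 16.4929

k* ≈ 16.49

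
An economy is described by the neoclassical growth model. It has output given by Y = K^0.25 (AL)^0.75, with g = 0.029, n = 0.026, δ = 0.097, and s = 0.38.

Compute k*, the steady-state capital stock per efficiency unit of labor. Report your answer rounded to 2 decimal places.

k* ≈ 3.39

In steady state, investment equals break-even investment: s·k^α = (n + g + δ)·k.
Dividing both sides by k: k^(1−α) = s / (n + g + δ).
k^0.75 = 0.38 / (0.026 + 0.029 + 0.097) = 0.38 / 0.152 = 2.5000
k* = 2.5000^(1/0.75) ≈ 3.3930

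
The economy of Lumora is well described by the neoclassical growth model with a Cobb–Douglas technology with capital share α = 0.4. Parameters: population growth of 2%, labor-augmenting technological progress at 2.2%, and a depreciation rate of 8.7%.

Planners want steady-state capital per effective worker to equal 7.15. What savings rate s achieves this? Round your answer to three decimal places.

s ≈ 0.420

At the steady state, Δk = 0, so s·k^α = (n + g + δ)·k.
So s / (n + g + δ) = (k*)^(1−α) = 7.15^0.6 = 3.2552.
Therefore s = 3.2552 × (n + g + δ) = 3.2552 × 0.129 = 0.4199.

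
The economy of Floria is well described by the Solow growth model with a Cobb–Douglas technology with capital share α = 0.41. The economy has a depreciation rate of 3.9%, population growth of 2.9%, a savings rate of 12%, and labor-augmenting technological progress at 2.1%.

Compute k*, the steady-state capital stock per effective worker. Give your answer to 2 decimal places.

In steady state, investment equals break-even investment: s·k^α = (n + g + δ)·k.
Rearranging, k^(1−α) = s / (n + g + δ).
k^0.59 = 0.12 / (0.029 + 0.021 + 0.039) = 0.12 / 0.089 = 1.3483
k* = 1.3483^(1/0.59) ≈ 1.6595

k* = 1.66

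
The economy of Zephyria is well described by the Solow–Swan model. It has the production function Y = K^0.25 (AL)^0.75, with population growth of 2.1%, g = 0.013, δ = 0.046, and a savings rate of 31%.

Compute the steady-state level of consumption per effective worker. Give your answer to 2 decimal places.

c* = 1.08

Steady state requires s·f(k) = (n + g + δ)·k, i.e. s·k^α = (n + g + δ)·k.
Dividing both sides by k: k^(1−α) = s / (n + g + δ).
k^0.75 = 0.31 / (0.021 + 0.013 + 0.046) = 0.31 / 0.080 = 3.8750
k* = 3.8750^(1/0.75) ≈ 6.0864
y* = (k*)^α = 6.0864^0.25 ≈ 1.5707
c* = (1 − s)·y* = (1 − 0.31) × 1.5707 ≈ 1.0838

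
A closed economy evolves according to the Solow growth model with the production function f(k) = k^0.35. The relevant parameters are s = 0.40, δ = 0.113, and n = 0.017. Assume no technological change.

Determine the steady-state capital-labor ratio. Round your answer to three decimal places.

k* = 5.636

In steady state, investment equals break-even investment: s·k^α = (n + δ)·k.
Rearranging, k^(1−α) = s / (n + δ).
k^0.65 = 0.40 / (0.017 + 0.113) = 0.40 / 0.130 = 3.0769
k* = 3.0769^(1/0.65) ≈ 5.6356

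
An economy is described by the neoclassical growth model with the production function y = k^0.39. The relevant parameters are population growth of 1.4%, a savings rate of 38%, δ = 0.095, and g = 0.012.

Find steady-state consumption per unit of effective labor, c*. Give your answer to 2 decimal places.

c* ≈ 1.29

Steady state requires s·f(k) = (n + g + δ)·k, i.e. s·k^α = (n + g + δ)·k.
Rearranging, k^(1−α) = s / (n + g + δ).
k^0.61 = 0.38 / (0.014 + 0.012 + 0.095) = 0.38 / 0.121 = 3.1405
k* = 3.1405^(1/0.61) ≈ 6.5276
y* = (k*)^α = 6.5276^0.39 ≈ 2.0785
c* = (1 − s)·y* = (1 − 0.38) × 2.0785 ≈ 1.2887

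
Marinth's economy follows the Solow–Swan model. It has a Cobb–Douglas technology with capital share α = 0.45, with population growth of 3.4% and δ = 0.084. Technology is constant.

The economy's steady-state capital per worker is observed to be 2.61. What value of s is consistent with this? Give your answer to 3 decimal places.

At the steady state, Δk = 0, so s·k^α = (n + δ)·k.
So s / (n + δ) = (k*)^(1−α) = 2.61^0.55 = 1.6949.
Therefore s = 1.6949 × (n + δ) = 1.6949 × 0.118 = 0.2000.

s ≈ 0.200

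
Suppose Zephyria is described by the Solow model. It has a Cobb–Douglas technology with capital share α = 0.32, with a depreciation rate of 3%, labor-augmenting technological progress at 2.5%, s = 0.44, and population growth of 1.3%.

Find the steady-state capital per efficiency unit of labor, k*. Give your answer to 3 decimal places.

Steady state requires s·f(k) = (n + g + δ)·k, i.e. s·k^α = (n + g + δ)·k.
Rearranging, k^(1−α) = s / (n + g + δ).
k^0.68 = 0.44 / (0.013 + 0.025 + 0.030) = 0.44 / 0.068 = 6.4706
k* = 6.4706^(1/0.68) ≈ 15.5799

k* ≈ 15.580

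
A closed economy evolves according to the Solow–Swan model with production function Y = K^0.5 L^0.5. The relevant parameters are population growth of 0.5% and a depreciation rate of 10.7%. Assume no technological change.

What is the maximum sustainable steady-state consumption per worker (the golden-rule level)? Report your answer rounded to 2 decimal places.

At the golden rule, f'(k) = n + δ, so α·k^(α−1) = n + δ and k_gold = (α/(n + δ))^(1/(1−α)).
k_gold = (0.5/0.112)^(1/0.5) = 4.4643^2 ≈ 19.9300
c_gold = f(k_gold) − (n + δ)·k_gold = 4.4643 − 0.112×19.9300 ≈ 2.2321

c_gold ≈ 2.23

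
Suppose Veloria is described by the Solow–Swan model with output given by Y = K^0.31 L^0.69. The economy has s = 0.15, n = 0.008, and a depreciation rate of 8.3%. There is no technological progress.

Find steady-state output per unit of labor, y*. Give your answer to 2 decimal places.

At the steady state, Δk = 0, so s·k^α = (n + δ)·k.
Rearranging, k^(1−α) = s / (n + δ).
k^0.69 = 0.15 / (0.008 + 0.083) = 0.15 / 0.091 = 1.6484
k* = 1.6484^(1/0.69) ≈ 2.0634
y* = (k*)^α = 2.0634^0.31 ≈ 1.2518

y* = 1.25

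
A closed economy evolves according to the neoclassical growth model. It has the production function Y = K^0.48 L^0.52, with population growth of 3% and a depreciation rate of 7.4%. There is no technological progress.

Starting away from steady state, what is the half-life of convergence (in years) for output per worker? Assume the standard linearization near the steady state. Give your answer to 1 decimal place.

half-life ≈ 12.8 years

Near the steady state the convergence rate is λ = (1 − α)(n + δ).
λ = (1 − 0.48) × 0.104 = 0.52 × 0.104 = 0.05408
Half-life = ln 2 / λ = 0.6931 / 0.05408 ≈ 12.82 years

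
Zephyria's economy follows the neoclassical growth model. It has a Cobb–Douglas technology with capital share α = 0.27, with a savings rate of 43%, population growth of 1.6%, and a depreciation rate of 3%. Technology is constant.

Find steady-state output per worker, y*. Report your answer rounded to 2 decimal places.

y* ≈ 2.29

In steady state, investment equals break-even investment: s·k^α = (n + δ)·k.
Dividing both sides by k: k^(1−α) = s / (n + δ).
k^0.73 = 0.43 / (0.016 + 0.030) = 0.43 / 0.046 = 9.3478
k* = 9.3478^(1/0.73) ≈ 21.3668
y* = (k*)^α = 21.3668^0.27 ≈ 2.2858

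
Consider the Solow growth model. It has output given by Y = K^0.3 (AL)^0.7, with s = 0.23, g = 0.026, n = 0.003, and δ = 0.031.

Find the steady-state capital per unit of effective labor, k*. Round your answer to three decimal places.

k* = 6.818

At the steady state, Δk = 0, so s·k^α = (n + g + δ)·k.
Dividing both sides by k: k^(1−α) = s / (n + g + δ).
k^0.7 = 0.23 / (0.003 + 0.026 + 0.031) = 0.23 / 0.060 = 3.8333
k* = 3.8333^(1/0.7) ≈ 6.8183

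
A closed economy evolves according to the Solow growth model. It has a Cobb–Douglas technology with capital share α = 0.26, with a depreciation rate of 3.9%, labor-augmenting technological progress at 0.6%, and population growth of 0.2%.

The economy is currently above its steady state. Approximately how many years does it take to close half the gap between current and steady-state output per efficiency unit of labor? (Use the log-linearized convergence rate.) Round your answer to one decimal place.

half-life ≈ 19.9 years

Near the steady state the convergence rate is λ = (1 − α)(n + g + δ).
λ = (1 − 0.26) × 0.047 = 0.74 × 0.047 = 0.03478
Half-life = ln 2 / λ = 0.6931 / 0.03478 ≈ 19.93 years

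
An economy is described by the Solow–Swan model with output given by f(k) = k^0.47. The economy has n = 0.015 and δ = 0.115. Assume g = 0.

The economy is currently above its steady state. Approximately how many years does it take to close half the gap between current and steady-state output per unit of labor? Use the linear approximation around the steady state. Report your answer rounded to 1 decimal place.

half-life ≈ 10.1 years

Near the steady state the convergence rate is λ = (1 − α)(n + δ).
λ = (1 − 0.47) × 0.130 = 0.53 × 0.130 = 0.0689
Half-life = ln 2 / λ = 0.6931 / 0.0689 ≈ 10.06 years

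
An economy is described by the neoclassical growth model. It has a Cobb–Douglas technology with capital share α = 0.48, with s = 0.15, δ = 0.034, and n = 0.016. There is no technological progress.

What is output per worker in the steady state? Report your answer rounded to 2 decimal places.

y* ≈ 2.76

At the steady state, Δk = 0, so s·k^α = (n + δ)·k.
Rearranging, k^(1−α) = s / (n + δ).
k^0.52 = 0.15 / (0.016 + 0.034) = 0.15 / 0.050 = 3.0000
k* = 3.0000^(1/0.52) ≈ 8.2707
y* = (k*)^α = 8.2707^0.48 ≈ 2.7569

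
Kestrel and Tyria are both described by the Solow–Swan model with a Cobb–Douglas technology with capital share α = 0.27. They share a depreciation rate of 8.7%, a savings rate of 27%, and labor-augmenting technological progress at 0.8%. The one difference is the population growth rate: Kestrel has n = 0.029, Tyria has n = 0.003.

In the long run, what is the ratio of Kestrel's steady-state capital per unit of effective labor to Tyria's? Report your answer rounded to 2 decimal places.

k*_K / k*_T ≈ 0.72

Steady-state k* = [s/(n + g + δ)]^(1/(1−α)), so the ratio is [ (s_K/(n + g + δ)_K) / (s_T/(n + g + δ)_T) ]^1.3699.
s_K/(n + g + δ)_K = 0.27/0.124 = 2.1774; s_T/(n + g + δ)_T = 0.27/0.098 = 2.7551.
Ratio = (2.1774/2.7551)^1.3699 = 0.7903^1.3699 ≈ 0.7244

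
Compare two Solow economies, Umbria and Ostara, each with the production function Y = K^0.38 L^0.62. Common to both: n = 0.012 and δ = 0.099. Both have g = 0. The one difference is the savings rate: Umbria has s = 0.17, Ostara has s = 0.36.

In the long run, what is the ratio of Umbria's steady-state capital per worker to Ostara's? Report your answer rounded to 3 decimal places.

Steady-state k* = [s/(n + δ)]^(1/(1−α)), so the ratio is [ (s_U/(n + δ)_U) / (s_O/(n + δ)_O) ]^1.6129.
s_U/(n + δ)_U = 0.17/0.111 = 1.5315; s_O/(n + δ)_O = 0.36/0.111 = 3.2432.
Ratio = (1.5315/3.2432)^1.6129 = 0.4722^1.6129 ≈ 0.2981

k*_U / k*_O ≈ 0.298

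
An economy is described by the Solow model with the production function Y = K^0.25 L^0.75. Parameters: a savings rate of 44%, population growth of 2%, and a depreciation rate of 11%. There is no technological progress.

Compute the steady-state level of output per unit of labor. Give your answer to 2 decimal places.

At the steady state, Δk = 0, so s·k^α = (n + δ)·k.
Rearranging, k^(1−α) = s / (n + δ).
k^0.75 = 0.44 / (0.020 + 0.110) = 0.44 / 0.130 = 3.3846
k* = 3.3846^(1/0.75) ≈ 5.0817
y* = (k*)^α = 5.0817^0.25 ≈ 1.5014

y* = 1.50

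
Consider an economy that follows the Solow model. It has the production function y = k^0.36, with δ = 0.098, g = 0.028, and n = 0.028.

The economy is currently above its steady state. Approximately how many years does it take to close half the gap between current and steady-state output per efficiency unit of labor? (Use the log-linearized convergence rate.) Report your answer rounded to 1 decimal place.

Near the steady state the convergence rate is λ = (1 − α)(n + g + δ).
λ = (1 − 0.36) × 0.154 = 0.64 × 0.154 = 0.09856
Half-life = ln 2 / λ = 0.6931 / 0.09856 ≈ 7.03 years

about 7.0 years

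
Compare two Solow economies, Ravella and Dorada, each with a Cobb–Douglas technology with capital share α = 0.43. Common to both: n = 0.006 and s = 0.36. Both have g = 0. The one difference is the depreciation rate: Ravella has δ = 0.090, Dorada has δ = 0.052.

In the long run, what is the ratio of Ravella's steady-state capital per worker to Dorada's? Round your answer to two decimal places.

ratio ≈ 0.41

Steady-state k* = [s/(n + δ)]^(1/(1−α)), so the ratio is [ (s_R/(n + δ)_R) / (s_D/(n + δ)_D) ]^1.7544.
s_R/(n + δ)_R = 0.36/0.096 = 3.7500; s_D/(n + δ)_D = 0.36/0.058 = 6.2069.
Ratio = (3.7500/6.2069)^1.7544 = 0.6042^1.7544 ≈ 0.4131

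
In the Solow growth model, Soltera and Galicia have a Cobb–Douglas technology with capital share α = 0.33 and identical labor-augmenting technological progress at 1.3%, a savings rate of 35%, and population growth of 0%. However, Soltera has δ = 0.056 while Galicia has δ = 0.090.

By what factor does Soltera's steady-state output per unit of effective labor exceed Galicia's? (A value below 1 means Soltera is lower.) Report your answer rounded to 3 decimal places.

ratio ≈ 1.218

Steady-state y* = [s/(n + g + δ)]^(α/(1−α)), so the ratio is [ (s_S/(n + g + δ)_S) / (s_G/(n + g + δ)_G) ]^0.4925.
s_S/(n + g + δ)_S = 0.35/0.069 = 5.0725; s_G/(n + g + δ)_G = 0.35/0.103 = 3.3981.
Ratio = (5.0725/3.3981)^0.4925 = 1.4927^0.4925 ≈ 1.2181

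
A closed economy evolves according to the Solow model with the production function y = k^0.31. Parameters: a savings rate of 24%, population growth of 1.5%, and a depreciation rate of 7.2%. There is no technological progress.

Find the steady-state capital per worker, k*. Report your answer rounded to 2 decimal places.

In steady state, investment equals break-even investment: s·k^α = (n + δ)·k.
Dividing both sides by k: k^(1−α) = s / (n + δ).
k^0.69 = 0.24 / (0.015 + 0.072) = 0.24 / 0.087 = 2.7586
k* = 2.7586^(1/0.69) ≈ 4.3519

k* = 4.35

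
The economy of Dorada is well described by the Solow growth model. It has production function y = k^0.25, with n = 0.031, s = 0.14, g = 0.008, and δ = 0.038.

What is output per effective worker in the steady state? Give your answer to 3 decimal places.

y* ≈ 1.221

Steady state requires s·f(k) = (n + g + δ)·k, i.e. s·k^α = (n + g + δ)·k.
Dividing both sides by k: k^(1−α) = s / (n + g + δ).
k^0.75 = 0.14 / (0.031 + 0.008 + 0.038) = 0.14 / 0.077 = 1.8182
k* = 1.8182^(1/0.75) ≈ 2.2192
y* = (k*)^α = 2.2192^0.25 ≈ 1.2205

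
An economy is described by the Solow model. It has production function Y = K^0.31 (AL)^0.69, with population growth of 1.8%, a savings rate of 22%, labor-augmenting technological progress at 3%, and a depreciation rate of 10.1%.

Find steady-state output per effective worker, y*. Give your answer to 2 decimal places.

y* = 1.19

Steady state requires s·f(k) = (n + g + δ)·k, i.e. s·k^α = (n + g + δ)·k.
Dividing both sides by k: k^(1−α) = s / (n + g + δ).
k^0.69 = 0.22 / (0.018 + 0.030 + 0.101) = 0.22 / 0.149 = 1.4765
k* = 1.4765^(1/0.69) ≈ 1.7590
y* = (k*)^α = 1.7590^0.31 ≈ 1.1913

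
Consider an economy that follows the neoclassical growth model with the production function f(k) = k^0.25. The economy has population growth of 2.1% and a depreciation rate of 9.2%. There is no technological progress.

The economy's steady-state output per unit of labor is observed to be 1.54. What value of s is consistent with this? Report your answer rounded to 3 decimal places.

s ≈ 0.413

Steady state requires s·f(k) = (n + δ)·k, i.e. s·k^α = (n + δ)·k.
Since y* = [s/(n + δ)]^(α/(1−α)), we have s/(n + δ) = (y*)^((1−α)/α) = 1.54^3 = 3.6523.
Therefore s = 3.6523 × (n + δ) = 3.6523 × 0.113 = 0.4127.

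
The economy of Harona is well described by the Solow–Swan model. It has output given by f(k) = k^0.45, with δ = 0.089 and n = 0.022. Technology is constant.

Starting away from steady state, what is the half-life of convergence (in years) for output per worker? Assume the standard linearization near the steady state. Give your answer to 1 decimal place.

half-life ≈ 11.4 years

Near the steady state the convergence rate is λ = (1 − α)(n + δ).
λ = (1 − 0.45) × 0.111 = 0.55 × 0.111 = 0.06105
Half-life = ln 2 / λ = 0.6931 / 0.06105 ≈ 11.35 years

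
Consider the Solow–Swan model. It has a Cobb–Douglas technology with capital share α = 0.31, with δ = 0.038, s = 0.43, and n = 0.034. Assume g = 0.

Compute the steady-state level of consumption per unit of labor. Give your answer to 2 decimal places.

At the steady state, Δk = 0, so s·k^α = (n + δ)·k.
Dividing both sides by k: k^(1−α) = s / (n + δ).
k^0.69 = 0.43 / (0.034 + 0.038) = 0.43 / 0.072 = 5.9722
k* = 5.9722^(1/0.69) ≈ 13.3301
y* = (k*)^α = 13.3301^0.31 ≈ 2.2320
c* = (1 − s)·y* = (1 − 0.43) × 2.2320 ≈ 1.2722

c* ≈ 1.27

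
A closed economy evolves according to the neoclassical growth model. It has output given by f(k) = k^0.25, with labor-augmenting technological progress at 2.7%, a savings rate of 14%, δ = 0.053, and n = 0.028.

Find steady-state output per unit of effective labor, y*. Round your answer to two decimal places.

At the steady state, Δk = 0, so s·k^α = (n + g + δ)·k.
Rearranging, k^(1−α) = s / (n + g + δ).
k^0.75 = 0.14 / (0.028 + 0.027 + 0.053) = 0.14 / 0.108 = 1.2963
k* = 1.2963^(1/0.75) ≈ 1.4134
y* = (k*)^α = 1.4134^0.25 ≈ 1.0904

y* = 1.09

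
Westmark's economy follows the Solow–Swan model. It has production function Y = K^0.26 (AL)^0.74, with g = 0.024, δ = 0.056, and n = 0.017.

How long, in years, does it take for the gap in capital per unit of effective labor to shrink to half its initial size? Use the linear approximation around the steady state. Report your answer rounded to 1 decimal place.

Near the steady state the convergence rate is λ = (1 − α)(n + g + δ).
λ = (1 − 0.26) × 0.097 = 0.74 × 0.097 = 0.07178
Half-life = ln 2 / λ = 0.6931 / 0.07178 ≈ 9.66 years

t_½ ≈ 9.7 years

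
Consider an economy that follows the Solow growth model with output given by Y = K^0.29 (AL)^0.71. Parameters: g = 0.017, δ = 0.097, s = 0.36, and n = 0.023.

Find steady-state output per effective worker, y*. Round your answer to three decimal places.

At the steady state, Δk = 0, so s·k^α = (n + g + δ)·k.
Dividing both sides by k: k^(1−α) = s / (n + g + δ).
k^0.71 = 0.36 / (0.023 + 0.017 + 0.097) = 0.36 / 0.137 = 2.6277
k* = 2.6277^(1/0.71) ≈ 3.8990
y* = (k*)^α = 3.8990^0.29 ≈ 1.4838

y* ≈ 1.484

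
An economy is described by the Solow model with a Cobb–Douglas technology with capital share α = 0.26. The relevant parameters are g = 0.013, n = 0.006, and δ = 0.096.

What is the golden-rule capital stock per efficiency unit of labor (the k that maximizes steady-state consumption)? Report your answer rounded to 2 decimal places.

The golden rule sets f'(k) = n + g + δ, i.e. α·k^(α−1) = n + g + δ.
So k^(1−α) = α / (n + g + δ) = 0.26 / 0.115 = 2.2609.
k_gold = 2.2609^(1/0.74) ≈ 3.0113

k_gold ≈ 3.01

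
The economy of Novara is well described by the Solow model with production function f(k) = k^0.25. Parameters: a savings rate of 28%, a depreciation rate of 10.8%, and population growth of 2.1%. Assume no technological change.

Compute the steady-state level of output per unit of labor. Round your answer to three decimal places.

In steady state, investment equals break-even investment: s·k^α = (n + δ)·k.
Dividing both sides by k: k^(1−α) = s / (n + δ).
k^0.75 = 0.28 / (0.021 + 0.108) = 0.28 / 0.129 = 2.1705
k* = 2.1705^(1/0.75) ≈ 2.8103
y* = (k*)^α = 2.8103^0.25 ≈ 1.2948

y* = 1.295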